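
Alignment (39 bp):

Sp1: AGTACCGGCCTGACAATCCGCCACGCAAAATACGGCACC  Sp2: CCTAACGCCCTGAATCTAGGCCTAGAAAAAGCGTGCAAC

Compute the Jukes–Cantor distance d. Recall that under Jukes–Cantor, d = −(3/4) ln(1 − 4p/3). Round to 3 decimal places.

The sequences differ at 17 of 39 sites, so p = 17/39 ≈ 0.435897.
d = −(3/4) ln(1 − 4p/3) = −0.75 ln(1 − 0.581196) = −0.75 ln(0.418804)
  = −0.75 × (-0.870352) = 0.652764 substitutions/site.

0.653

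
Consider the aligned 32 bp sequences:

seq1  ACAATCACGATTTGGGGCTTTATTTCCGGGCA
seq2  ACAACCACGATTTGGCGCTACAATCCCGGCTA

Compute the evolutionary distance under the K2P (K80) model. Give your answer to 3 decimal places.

0.307

Of 32 sites, 4 differences are transitions and 4 are transversions, so P = 4/32 = 0.125 and Q = 4/32 = 0.125.
Under the Kimura two-parameter model, d = −½ ln(1 − 2P − Q) − ¼ ln(1 − 2Q).
1 − 2P − Q = 0.625, giving −½ ln(0.625) = 0.235002.
1 − 2Q = 0.75, giving −¼ ln(0.75) = 0.071921.
d = 0.235002 + 0.071921 = 0.306923.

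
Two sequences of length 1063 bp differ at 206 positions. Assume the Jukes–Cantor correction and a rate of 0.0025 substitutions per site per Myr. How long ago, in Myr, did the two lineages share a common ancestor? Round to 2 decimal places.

44.84

p = 206/1063 ≈ 0.193791.
d = −(3/4) ln(1 − 4p/3) = −0.75 ln(1 − 0.258388) = −0.75 ln(0.741612)
  = −0.75 × (-0.298929) = 0.224197 substitutions/site.
Under a molecular clock d = 2μt, so t = d/(2μ) = 0.224197 / (2 × 0.0025) = 44.84 Myr.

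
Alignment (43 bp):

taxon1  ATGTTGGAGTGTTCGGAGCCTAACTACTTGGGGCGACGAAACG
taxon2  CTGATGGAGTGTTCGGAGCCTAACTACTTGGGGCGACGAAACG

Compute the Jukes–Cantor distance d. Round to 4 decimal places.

0.0480

The sequences differ at 2 of 43 sites (1, 4), so p = 2/43 ≈ 0.046512.
d = −(3/4) ln(1 − 4p/3) = −0.75 ln(1 − 0.062016) = −0.75 ln(0.937984)
  = −0.75 × (-0.064022) = 0.048017 substitutions/site.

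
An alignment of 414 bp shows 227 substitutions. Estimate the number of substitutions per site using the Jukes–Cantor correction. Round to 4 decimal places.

p = 227/414 ≈ 0.548309.
d = −(3/4) ln(1 − 4p/3) = −0.75 ln(1 − 0.731079) = −0.75 ln(0.268921)
  = −0.75 × (-1.313338) = 0.985004 substitutions/site.

0.9850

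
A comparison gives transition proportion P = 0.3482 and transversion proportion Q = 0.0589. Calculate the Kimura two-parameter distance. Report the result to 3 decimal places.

0.735

Under the Kimura two-parameter model, d = −½ ln(1 − 2P − Q) − ¼ ln(1 − 2Q).
1 − 2P − Q = 0.2447, giving −½ ln(0.2447) = 0.703861.
1 − 2Q = 0.8822, giving −¼ ln(0.8822) = 0.031334.
d = 0.703861 + 0.031334 = 0.735195.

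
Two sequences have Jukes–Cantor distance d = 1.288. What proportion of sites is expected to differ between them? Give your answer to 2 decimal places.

p = (3/4)(1 − e^(−4d/3)) = 0.75 × (1 − e^(-1.717333)) = 0.75 × (1 − 0.179544) = 0.615342.

0.62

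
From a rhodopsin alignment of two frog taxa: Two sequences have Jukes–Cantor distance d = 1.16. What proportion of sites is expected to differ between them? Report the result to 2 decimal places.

0.59

p = (3/4)(1 − e^(−4d/3)) = 0.75 × (1 − e^(-1.546667)) = 0.75 × (1 − 0.212957) = 0.590282.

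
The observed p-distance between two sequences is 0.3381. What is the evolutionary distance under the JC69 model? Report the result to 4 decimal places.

d = −(3/4) ln(1 − 4p/3) = −0.75 ln(1 − 0.4508) = −0.75 ln(0.5492)
  = −0.75 × (-0.599293) = 0.449470 substitutions/site.

0.4495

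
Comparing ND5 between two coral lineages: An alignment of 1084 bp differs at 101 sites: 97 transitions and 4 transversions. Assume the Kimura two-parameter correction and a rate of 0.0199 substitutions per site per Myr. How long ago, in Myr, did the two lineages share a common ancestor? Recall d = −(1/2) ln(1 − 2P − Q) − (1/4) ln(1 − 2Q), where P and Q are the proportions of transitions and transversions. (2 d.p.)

P = 97/1084 ≈ 0.089483 and Q = 4/1084 ≈ 0.00369.
Under the Kimura two-parameter model, d = −½ ln(1 − 2P − Q) − ¼ ln(1 − 2Q).
1 − 2P − Q = 0.817344, giving −½ ln(0.817344) = 0.100848.
1 − 2Q = 0.99262, giving −¼ ln(0.99262) = 0.001852.
d = 0.100848 + 0.001852 = 0.102700.
Under a molecular clock d = 2μt, so t = d/(2μ) = 0.102700 / (2 × 0.0199) = 2.58 Myr.

2.58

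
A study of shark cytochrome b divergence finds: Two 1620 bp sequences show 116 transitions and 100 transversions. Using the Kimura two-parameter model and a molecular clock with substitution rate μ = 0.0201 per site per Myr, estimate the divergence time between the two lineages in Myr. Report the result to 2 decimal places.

3.67

P = 116/1620 ≈ 0.071605 and Q = 100/1620 ≈ 0.061728.
Under the Kimura two-parameter model, d = −½ ln(1 − 2P − Q) − ¼ ln(1 − 2Q).
1 − 2P − Q = 0.795062, giving −½ ln(0.795062) = 0.114668.
1 − 2Q = 0.876544, giving −¼ ln(0.876544) = 0.032942.
d = 0.114668 + 0.032942 = 0.147610.
Under a molecular clock d = 2μt, so t = d/(2μ) = 0.147610 / (2 × 0.0201) = 3.67 Myr.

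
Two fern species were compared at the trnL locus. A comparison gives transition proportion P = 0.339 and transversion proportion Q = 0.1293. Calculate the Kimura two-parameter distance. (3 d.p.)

Under the Kimura two-parameter model, d = −½ ln(1 − 2P − Q) − ¼ ln(1 − 2Q).
1 − 2P − Q = 0.1927, giving −½ ln(0.1927) = 0.823310.
1 − 2Q = 0.7414, giving −¼ ln(0.7414) = 0.074804.
d = 0.823310 + 0.074804 = 0.898114.

0.898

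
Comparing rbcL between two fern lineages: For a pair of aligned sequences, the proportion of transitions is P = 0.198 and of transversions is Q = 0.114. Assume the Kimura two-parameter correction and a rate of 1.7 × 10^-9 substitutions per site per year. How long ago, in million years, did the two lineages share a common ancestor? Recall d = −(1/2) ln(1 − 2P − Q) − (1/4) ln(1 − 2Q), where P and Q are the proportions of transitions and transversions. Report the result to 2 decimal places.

123.93

Under the Kimura two-parameter model, d = −½ ln(1 − 2P − Q) − ¼ ln(1 − 2Q).
1 − 2P − Q = 0.49, giving −½ ln(0.49) = 0.356675.
1 − 2Q = 0.772, giving −¼ ln(0.772) = 0.064693.
d = 0.356675 + 0.064693 = 0.421368.
Under a molecular clock d = 2μt, so t = d/(2μ) = 0.421368 / (2 × 1.7 × 10^-9) = 123.93 million years.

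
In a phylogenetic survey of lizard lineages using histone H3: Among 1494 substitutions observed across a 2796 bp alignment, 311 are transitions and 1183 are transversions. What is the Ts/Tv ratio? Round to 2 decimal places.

0.26

R = 311/1183 = 0.262890… ≈ 0.26 (to 2 d.p.).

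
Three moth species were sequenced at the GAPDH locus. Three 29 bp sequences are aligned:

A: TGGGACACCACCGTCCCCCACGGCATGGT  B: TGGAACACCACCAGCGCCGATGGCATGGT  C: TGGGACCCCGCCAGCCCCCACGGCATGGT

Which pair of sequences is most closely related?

A and C

A–B: 6/29 differ, p = 0.207, d = 0.242.
A–C: 4/29 differ, p = 0.138, d = 0.152.
B–C: 6/29 differ, p = 0.207, d = 0.242.
The smallest distance is between A and C.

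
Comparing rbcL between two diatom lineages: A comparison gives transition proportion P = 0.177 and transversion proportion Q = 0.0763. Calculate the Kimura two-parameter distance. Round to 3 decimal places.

Under the Kimura two-parameter model, d = −½ ln(1 − 2P − Q) − ¼ ln(1 − 2Q).
1 − 2P − Q = 0.5697, giving −½ ln(0.5697) = 0.281323.
1 − 2Q = 0.8474, giving −¼ ln(0.8474) = 0.041396.
d = 0.281323 + 0.041396 = 0.322719.

0.323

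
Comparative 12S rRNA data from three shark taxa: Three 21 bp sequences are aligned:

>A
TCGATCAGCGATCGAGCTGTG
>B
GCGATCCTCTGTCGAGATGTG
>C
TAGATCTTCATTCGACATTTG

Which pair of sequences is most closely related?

A and B

A–B: 6/21 differ, p = 0.286, d = 0.360.
A–C: 8/21 differ, p = 0.381, d = 0.532.
B–C: 7/21 differ, p = 0.333, d = 0.441.
The smallest distance is between A and B.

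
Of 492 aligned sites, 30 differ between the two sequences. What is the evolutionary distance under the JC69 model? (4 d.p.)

p = 30/492 ≈ 0.060976.
d = −(3/4) ln(1 − 4p/3) = −0.75 ln(1 − 0.081301) = −0.75 ln(0.918699)
  = −0.75 × (-0.084797) = 0.063598 substitutions/site.

0.0636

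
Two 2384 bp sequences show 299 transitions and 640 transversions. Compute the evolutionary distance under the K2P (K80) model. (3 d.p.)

0.559

P = 299/2384 ≈ 0.125419 and Q = 640/2384 ≈ 0.268456.
Under the Kimura two-parameter model, d = −½ ln(1 − 2P − Q) − ¼ ln(1 − 2Q).
1 − 2P − Q = 0.480706, giving −½ ln(0.480706) = 0.366250.
1 − 2Q = 0.463088, giving −¼ ln(0.463088) = 0.192460.
d = 0.366250 + 0.192460 = 0.558710.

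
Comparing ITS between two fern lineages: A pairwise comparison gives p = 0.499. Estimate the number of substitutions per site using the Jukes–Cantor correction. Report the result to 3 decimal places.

0.821

d = −(3/4) ln(1 − 4p/3) = −0.75 ln(1 − 0.665333) = −0.75 ln(0.334667)
  = −0.75 × (-1.094619) = 0.820964 substitutions/site.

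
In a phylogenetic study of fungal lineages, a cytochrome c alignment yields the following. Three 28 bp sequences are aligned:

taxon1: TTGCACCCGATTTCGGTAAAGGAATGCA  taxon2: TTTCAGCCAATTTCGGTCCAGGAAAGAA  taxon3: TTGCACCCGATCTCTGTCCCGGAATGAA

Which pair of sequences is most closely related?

taxon1 and taxon3

taxon1–taxon2: 7/28 differ, p = 0.250, d = 0.304.
taxon1–taxon3: 6/28 differ, p = 0.214, d = 0.252.
taxon2–taxon3: 7/28 differ, p = 0.250, d = 0.304.
The smallest distance is between taxon1 and taxon3.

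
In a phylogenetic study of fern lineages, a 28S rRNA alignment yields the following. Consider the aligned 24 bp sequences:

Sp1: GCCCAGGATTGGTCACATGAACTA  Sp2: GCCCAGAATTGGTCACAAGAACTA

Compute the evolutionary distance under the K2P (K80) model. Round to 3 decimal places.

0.089

Of 24 sites, 1 differences are transitions and 1 are transversions, so P = 1/24 ≈ 0.041667 and Q = 1/24 ≈ 0.041667.
Under the Kimura two-parameter model, d = −½ ln(1 − 2P − Q) − ¼ ln(1 − 2Q).
1 − 2P − Q = 0.874999, giving −½ ln(0.874999) = 0.066766.
1 − 2Q = 0.916666, giving −¼ ln(0.916666) = 0.021753.
d = 0.066766 + 0.021753 = 0.088519.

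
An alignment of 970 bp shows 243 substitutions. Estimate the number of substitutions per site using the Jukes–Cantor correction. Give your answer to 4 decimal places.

0.3049

p = 243/970 ≈ 0.250515.
d = −(3/4) ln(1 − 4p/3) = −0.75 ln(1 − 0.33402) = −0.75 ln(0.66598)
  = −0.75 × (-0.406496) = 0.304872 substitutions/site.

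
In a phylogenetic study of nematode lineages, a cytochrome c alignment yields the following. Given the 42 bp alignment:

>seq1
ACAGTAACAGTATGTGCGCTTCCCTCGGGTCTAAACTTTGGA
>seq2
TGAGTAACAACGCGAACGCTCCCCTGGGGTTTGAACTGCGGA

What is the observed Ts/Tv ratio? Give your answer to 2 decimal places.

1.80

Transitions are A↔G and C↔T; transversions are all other mismatches.
Transitions: 9. Transversions: 5.
R = 9/5 = 1.80.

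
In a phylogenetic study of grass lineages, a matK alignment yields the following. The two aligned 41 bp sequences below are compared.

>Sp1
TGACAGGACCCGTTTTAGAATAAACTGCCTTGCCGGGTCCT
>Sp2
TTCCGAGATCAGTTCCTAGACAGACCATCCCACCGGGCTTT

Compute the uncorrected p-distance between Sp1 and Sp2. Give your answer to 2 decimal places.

0.54

The sequences differ at 22 of 41 positions.
p = 22/41 = 0.536585… ≈ 0.54 (to 2 d.p.).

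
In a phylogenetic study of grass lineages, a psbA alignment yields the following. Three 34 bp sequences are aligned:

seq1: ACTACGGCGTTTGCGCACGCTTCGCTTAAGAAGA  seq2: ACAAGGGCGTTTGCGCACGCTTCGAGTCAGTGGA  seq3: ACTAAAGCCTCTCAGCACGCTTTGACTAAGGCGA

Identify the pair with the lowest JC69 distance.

seq1 and seq2

seq1–seq2: 7/34 differ, p = 0.206, d = 0.241.
seq1–seq3: 11/34 differ, p = 0.324, d = 0.423.
seq2–seq3: 12/34 differ, p = 0.353, d = 0.477.
The smallest distance is between seq1 and seq2.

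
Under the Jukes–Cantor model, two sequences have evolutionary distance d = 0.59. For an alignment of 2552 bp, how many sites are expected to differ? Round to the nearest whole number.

1042

Invert JC69: p = (3/4)(1 − e^(−4d/3)) = 0.75 × (1 − e^(-0.786667)) = 0.75 × (1 − 0.455360) = 0.408480.
Expected differing sites = pL ≈ 0.408480 × 2552 = 1042.44096 ≈ 1042.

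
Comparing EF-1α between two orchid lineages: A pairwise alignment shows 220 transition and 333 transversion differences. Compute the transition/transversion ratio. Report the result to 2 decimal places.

R = 220/333 = 0.660660… ≈ 0.66 (to 2 d.p.).

0.66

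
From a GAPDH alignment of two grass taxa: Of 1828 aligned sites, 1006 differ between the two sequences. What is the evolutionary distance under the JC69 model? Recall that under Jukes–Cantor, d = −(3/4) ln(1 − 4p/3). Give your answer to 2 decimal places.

p = 1006/1828 ≈ 0.550328.
d = −(3/4) ln(1 − 4p/3) = −0.75 ln(1 − 0.733771) = −0.75 ln(0.266229)
  = −0.75 × (-1.323398) = 0.992549 substitutions/site.

0.99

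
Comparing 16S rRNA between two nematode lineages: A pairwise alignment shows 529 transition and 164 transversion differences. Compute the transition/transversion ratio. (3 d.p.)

3.226

R = 529/164 = 3.225609… ≈ 3.226 (to 3 d.p.).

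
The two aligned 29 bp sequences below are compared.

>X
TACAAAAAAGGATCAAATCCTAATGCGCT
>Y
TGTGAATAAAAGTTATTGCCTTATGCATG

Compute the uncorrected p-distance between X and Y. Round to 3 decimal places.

0.517

The sequences differ at 15 of 29 positions.
p = 15/29 = 0.517241… ≈ 0.517 (to 3 d.p.).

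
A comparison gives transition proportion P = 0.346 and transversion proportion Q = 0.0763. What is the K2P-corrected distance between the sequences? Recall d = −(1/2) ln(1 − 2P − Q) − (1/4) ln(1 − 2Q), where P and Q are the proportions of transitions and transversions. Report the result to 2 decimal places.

0.77

Under the Kimura two-parameter model, d = −½ ln(1 − 2P − Q) − ¼ ln(1 − 2Q).
1 − 2P − Q = 0.2317, giving −½ ln(0.2317) = 0.731156.
1 − 2Q = 0.8474, giving −¼ ln(0.8474) = 0.041396.
d = 0.731156 + 0.041396 = 0.772552.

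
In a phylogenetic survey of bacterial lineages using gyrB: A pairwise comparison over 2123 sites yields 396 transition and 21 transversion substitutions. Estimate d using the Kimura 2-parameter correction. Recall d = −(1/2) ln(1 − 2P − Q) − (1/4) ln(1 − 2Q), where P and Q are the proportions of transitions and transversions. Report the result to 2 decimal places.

P = 396/2123 ≈ 0.186528 and Q = 21/2123 ≈ 0.009892.
Under the Kimura two-parameter model, d = −½ ln(1 − 2P − Q) − ¼ ln(1 − 2Q).
1 − 2P − Q = 0.617052, giving −½ ln(0.617052) = 0.241401.
1 − 2Q = 0.980216, giving −¼ ln(0.980216) = 0.004996.
d = 0.241401 + 0.004996 = 0.246397.

0.25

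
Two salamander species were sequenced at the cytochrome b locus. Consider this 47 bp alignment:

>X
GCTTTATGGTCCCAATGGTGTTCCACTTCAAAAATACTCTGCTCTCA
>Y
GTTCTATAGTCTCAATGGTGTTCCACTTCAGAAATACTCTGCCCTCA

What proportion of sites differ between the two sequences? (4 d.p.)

0.1277

The sequences differ at 6 of 47 positions (sites 2, 4, 8, 12, 31, 43).
p = 6/47 = 0.127659… ≈ 0.1277 (to 4 d.p.).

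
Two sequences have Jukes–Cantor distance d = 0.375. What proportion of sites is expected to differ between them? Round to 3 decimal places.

p = (3/4)(1 − e^(−4d/3)) = 0.75 × (1 − e^(-0.5)) = 0.75 × (1 − 0.606531) = 0.295102.

0.295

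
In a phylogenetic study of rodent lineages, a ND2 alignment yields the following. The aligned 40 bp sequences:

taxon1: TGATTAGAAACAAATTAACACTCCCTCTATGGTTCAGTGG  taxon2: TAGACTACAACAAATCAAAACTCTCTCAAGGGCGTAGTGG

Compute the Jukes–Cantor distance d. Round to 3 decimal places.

The sequences differ at 15 of 40 sites, so p = 15/40 = 0.375.
d = −(3/4) ln(1 − 4p/3) = −0.75 ln(1 − 0.5) = −0.75 ln(0.5)
  = −0.75 × (-0.693147) = 0.519860 substitutions/site.

0.520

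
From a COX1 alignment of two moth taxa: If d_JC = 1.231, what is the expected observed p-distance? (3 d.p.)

p = (3/4)(1 − e^(−4d/3)) = 0.75 × (1 − e^(-1.641333)) = 0.75 × (1 − 0.193722) = 0.604709.

0.605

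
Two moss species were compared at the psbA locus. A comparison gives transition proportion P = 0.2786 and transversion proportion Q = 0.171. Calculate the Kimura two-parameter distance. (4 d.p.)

Under the Kimura two-parameter model, d = −½ ln(1 − 2P − Q) − ¼ ln(1 − 2Q).
1 − 2P − Q = 0.2718, giving −½ ln(0.2718) = 0.651344.
1 − 2Q = 0.658, giving −¼ ln(0.658) = 0.104638.
d = 0.651344 + 0.104638 = 0.755982.

0.7560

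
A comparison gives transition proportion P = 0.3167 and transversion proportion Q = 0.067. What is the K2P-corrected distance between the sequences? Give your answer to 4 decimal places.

Under the Kimura two-parameter model, d = −½ ln(1 − 2P − Q) − ¼ ln(1 − 2Q).
1 − 2P − Q = 0.2996, giving −½ ln(0.2996) = 0.602654.
1 − 2Q = 0.866, giving −¼ ln(0.866) = 0.035968.
d = 0.602654 + 0.035968 = 0.638622.

0.6386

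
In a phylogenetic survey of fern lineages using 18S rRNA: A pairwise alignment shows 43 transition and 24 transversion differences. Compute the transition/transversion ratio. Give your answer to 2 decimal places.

1.79

R = 43/24 = 1.791666… ≈ 1.79 (to 2 d.p.).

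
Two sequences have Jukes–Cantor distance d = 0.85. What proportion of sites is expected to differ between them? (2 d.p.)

p = (3/4)(1 − e^(−4d/3)) = 0.75 × (1 − e^(-1.133333)) = 0.75 × (1 − 0.321958) = 0.508532.

0.51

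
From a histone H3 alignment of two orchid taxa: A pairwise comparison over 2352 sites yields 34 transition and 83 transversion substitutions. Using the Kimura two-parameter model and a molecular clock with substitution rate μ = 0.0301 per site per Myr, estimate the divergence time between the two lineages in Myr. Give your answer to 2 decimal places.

0.86

P = 34/2352 ≈ 0.014456 and Q = 83/2352 ≈ 0.035289.
Under the Kimura two-parameter model, d = −½ ln(1 − 2P − Q) − ¼ ln(1 − 2Q).
1 − 2P − Q = 0.935799, giving −½ ln(0.935799) = 0.033177.
1 − 2Q = 0.929422, giving −¼ ln(0.929422) = 0.018298.
d = 0.033177 + 0.018298 = 0.051475.
Under a molecular clock d = 2μt, so t = d/(2μ) = 0.051475 / (2 × 0.0301) = 0.86 Myr.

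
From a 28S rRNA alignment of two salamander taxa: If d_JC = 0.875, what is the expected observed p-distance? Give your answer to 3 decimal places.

p = (3/4)(1 − e^(−4d/3)) = 0.75 × (1 − e^(-1.166667)) = 0.75 × (1 − 0.311403) = 0.516448.

0.516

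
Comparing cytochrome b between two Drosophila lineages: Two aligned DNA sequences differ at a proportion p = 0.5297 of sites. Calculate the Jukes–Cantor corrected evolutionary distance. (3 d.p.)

0.919

d = −(3/4) ln(1 − 4p/3) = −0.75 ln(1 − 0.706267) = −0.75 ln(0.293733)
  = −0.75 × (-1.225084) = 0.918813 substitutions/site.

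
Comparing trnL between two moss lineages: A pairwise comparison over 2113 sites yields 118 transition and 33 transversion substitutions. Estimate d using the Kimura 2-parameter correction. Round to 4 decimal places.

P = 118/2113 ≈ 0.055845 and Q = 33/2113 ≈ 0.015618.
Under the Kimura two-parameter model, d = −½ ln(1 − 2P − Q) − ¼ ln(1 − 2Q).
1 − 2P − Q = 0.872692, giving −½ ln(0.872692) = 0.068086.
1 − 2Q = 0.968764, giving −¼ ln(0.968764) = 0.007934.
d = 0.068086 + 0.007934 = 0.076020.

0.0760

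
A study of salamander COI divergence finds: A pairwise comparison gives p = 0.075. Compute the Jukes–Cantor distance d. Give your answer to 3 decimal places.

d = −(3/4) ln(1 − 4p/3) = −0.75 ln(1 − 0.1) = −0.75 ln(0.9)
  = −0.75 × (-0.105361) = 0.079021 substitutions/site.

0.079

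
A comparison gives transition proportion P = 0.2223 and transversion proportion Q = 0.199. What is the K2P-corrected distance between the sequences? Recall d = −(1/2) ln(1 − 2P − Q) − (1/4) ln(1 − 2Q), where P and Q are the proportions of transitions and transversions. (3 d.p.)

Under the Kimura two-parameter model, d = −½ ln(1 − 2P − Q) − ¼ ln(1 − 2Q).
1 − 2P − Q = 0.3564, giving −½ ln(0.3564) = 0.515851.
1 − 2Q = 0.602, giving −¼ ln(0.602) = 0.126874.
d = 0.515851 + 0.126874 = 0.642725.

0.643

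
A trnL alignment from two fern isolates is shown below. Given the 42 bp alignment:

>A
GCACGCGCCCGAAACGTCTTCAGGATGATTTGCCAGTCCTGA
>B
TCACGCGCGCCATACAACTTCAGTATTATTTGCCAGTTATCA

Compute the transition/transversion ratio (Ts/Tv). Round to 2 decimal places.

Transitions are A↔G and C↔T; transversions are all other mismatches.
Transitions: 2. Transversions: 9.
R = 2/9 = 0.222222… ≈ 0.22 (to 2 d.p.).

0.22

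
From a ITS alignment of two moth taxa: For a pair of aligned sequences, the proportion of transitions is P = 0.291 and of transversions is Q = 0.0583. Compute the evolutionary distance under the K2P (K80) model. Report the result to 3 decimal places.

0.542

Under the Kimura two-parameter model, d = −½ ln(1 − 2P − Q) − ¼ ln(1 − 2Q).
1 − 2P − Q = 0.3597, giving −½ ln(0.3597) = 0.511242.
1 − 2Q = 0.8834, giving −¼ ln(0.8834) = 0.030994.
d = 0.511242 + 0.030994 = 0.542236.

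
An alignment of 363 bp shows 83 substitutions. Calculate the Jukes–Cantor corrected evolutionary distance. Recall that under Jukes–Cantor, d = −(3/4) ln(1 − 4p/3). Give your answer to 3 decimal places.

0.273

p = 83/363 ≈ 0.22865.
d = −(3/4) ln(1 − 4p/3) = −0.75 ln(1 − 0.304867) = −0.75 ln(0.695133)
  = −0.75 × (-0.363652) = 0.272739 substitutions/site.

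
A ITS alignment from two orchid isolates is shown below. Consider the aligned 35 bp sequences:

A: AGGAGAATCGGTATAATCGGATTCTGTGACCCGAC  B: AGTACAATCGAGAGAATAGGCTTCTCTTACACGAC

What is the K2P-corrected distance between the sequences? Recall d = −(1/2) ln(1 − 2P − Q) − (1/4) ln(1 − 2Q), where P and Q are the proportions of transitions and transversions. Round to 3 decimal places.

0.369

Of 35 sites, 1 differences are transitions and 9 are transversions, so P = 1/35 ≈ 0.028571 and Q = 9/35 ≈ 0.257143.
Under the Kimura two-parameter model, d = −½ ln(1 − 2P − Q) − ¼ ln(1 − 2Q).
1 − 2P − Q = 0.685715, giving −½ ln(0.685715) = 0.188647.
1 − 2Q = 0.485714, giving −¼ ln(0.485714) = 0.180534.
d = 0.188647 + 0.180534 = 0.369181.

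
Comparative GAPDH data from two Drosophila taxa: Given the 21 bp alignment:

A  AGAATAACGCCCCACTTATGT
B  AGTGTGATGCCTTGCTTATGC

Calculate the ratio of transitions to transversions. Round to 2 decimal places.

Transitions are A↔G and C↔T; transversions are all other mismatches.
Transitions: 7. Transversions: 1.
R = 7/1 = 7.00.

7.00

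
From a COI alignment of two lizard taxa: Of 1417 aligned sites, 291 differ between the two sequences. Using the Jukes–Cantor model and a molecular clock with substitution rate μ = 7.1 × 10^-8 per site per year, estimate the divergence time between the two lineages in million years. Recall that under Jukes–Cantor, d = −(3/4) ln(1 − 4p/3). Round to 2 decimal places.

p = 291/1417 ≈ 0.205363.
d = −(3/4) ln(1 − 4p/3) = −0.75 ln(1 − 0.273817) = −0.75 ln(0.726183)
  = −0.75 × (-0.319953) = 0.239965 substitutions/site.
Under a molecular clock d = 2μt, so t = d/(2μ) = 0.239965 / (2 × 7.1 × 10^-8) = 1.69 million years.

1.69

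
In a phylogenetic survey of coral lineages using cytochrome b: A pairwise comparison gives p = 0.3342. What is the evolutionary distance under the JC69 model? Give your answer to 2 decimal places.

d = −(3/4) ln(1 − 4p/3) = −0.75 ln(1 − 0.4456) = −0.75 ln(0.5544)
  = −0.75 × (-0.589869) = 0.442402 substitutions/site.

0.44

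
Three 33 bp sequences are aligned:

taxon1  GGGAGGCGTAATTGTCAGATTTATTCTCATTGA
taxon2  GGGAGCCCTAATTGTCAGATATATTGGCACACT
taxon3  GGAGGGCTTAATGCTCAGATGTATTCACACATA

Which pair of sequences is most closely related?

taxon1–taxon2: 9/33 differ, p = 0.273, d = 0.339.
taxon1–taxon3: 10/33 differ, p = 0.303, d = 0.388.
taxon2–taxon3: 11/33 differ, p = 0.333, d = 0.441.
The smallest distance is between taxon1 and taxon2.

taxon1 and taxon2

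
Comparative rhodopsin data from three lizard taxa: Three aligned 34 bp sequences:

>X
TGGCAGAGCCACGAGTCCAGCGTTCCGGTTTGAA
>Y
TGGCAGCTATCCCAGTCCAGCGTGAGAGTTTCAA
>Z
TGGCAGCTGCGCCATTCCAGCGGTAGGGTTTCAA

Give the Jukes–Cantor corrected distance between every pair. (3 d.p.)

d(X,Y) = 0.423, d(X,Z) = 0.373, d(Y,Z) = 0.241

X–Y: 11/34 sites differ → p ≈ 0.323529, d = −0.75 ln(1 − 0.431372) = 0.423397 ≈ 0.423.
X–Z: 10/34 sites differ → p ≈ 0.294118, d = −0.75 ln(1 − 0.392157) = 0.373379 ≈ 0.373.
Y–Z: 7/34 sites differ → p ≈ 0.205882, d = −0.75 ln(1 − 0.274509) = 0.240680 ≈ 0.241.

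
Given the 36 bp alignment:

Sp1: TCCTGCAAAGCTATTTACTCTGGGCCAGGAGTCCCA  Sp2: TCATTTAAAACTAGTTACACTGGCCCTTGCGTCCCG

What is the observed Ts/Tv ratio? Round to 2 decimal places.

Transitions are A↔G and C↔T; transversions are all other mismatches.
Transitions: 3. Transversions: 8.
R = 3/8 = 0.375 ≈ 0.38 (to 2 d.p.).

0.38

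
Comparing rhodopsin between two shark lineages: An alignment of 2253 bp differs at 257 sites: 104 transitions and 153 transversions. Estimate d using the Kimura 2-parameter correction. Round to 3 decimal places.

0.124

P = 104/2253 ≈ 0.046161 and Q = 153/2253 ≈ 0.067909.
Under the Kimura two-parameter model, d = −½ ln(1 − 2P − Q) − ¼ ln(1 − 2Q).
1 − 2P − Q = 0.839769, giving −½ ln(0.839769) = 0.087314.
1 − 2Q = 0.864182, giving −¼ ln(0.864182) = 0.036493.
d = 0.087314 + 0.036493 = 0.123807.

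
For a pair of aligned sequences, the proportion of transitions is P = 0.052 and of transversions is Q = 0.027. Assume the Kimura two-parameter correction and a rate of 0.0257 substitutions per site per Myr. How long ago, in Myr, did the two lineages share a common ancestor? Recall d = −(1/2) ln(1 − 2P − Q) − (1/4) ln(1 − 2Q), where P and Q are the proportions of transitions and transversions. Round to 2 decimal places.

Under the Kimura two-parameter model, d = −½ ln(1 − 2P − Q) − ¼ ln(1 − 2Q).
1 − 2P − Q = 0.869, giving −½ ln(0.869) = 0.070206.
1 − 2Q = 0.946, giving −¼ ln(0.946) = 0.013878.
d = 0.070206 + 0.013878 = 0.084084.
Under a molecular clock d = 2μt, so t = d/(2μ) = 0.084084 / (2 × 0.0257) = 1.64 Myr.

1.64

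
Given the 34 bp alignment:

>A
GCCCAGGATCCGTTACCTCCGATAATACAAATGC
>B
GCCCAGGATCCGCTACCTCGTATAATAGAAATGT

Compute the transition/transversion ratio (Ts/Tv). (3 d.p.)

0.667

Transitions are A↔G and C↔T; transversions are all other mismatches.
Transitions: 2. Transversions: 3.
R = 2/3 = 0.666666… ≈ 0.667 (to 3 d.p.).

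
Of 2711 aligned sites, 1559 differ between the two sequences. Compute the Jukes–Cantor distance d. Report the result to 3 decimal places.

1.092

p = 1559/2711 ≈ 0.575065.
d = −(3/4) ln(1 − 4p/3) = −0.75 ln(1 − 0.766753) = −0.75 ln(0.233247)
  = −0.75 × (-1.455657) = 1.091743 substitutions/site.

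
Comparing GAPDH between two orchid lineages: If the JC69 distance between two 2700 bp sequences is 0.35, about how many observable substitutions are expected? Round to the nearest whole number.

755

Invert JC69: p = (3/4)(1 − e^(−4d/3)) = 0.75 × (1 − e^(-0.466667)) = 0.75 × (1 − 0.627089) = 0.279683.
Expected differing sites = pL ≈ 0.279683 × 2700 = 755.1441 ≈ 755.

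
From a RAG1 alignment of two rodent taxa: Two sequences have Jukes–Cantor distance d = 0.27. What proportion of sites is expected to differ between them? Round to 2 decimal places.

p = (3/4)(1 − e^(−4d/3)) = 0.75 × (1 − e^(-0.36)) = 0.75 × (1 − 0.697676) = 0.226743.

0.23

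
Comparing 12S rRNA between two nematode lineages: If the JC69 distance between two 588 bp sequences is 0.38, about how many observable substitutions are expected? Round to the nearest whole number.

175

Invert JC69: p = (3/4)(1 − e^(−4d/3)) = 0.75 × (1 − e^(-0.506667)) = 0.75 × (1 − 0.602500) = 0.298125.
Expected differing sites = pL ≈ 0.298125 × 588 = 175.2975 ≈ 175.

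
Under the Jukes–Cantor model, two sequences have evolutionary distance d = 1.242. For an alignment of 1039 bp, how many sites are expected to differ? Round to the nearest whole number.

630

Invert JC69: p = (3/4)(1 − e^(−4d/3)) = 0.75 × (1 − e^(-1.656)) = 0.75 × (1 − 0.190901) = 0.606824.
Expected differing sites = pL ≈ 0.606824 × 1039 = 630.490136 ≈ 630.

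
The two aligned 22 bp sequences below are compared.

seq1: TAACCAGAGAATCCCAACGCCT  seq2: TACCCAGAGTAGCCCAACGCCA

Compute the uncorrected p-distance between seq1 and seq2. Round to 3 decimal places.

0.182

The sequences differ at 4 of 22 positions (sites 3, 10, 12, 22).
p = 4/22 = 0.181818… ≈ 0.182 (to 3 d.p.).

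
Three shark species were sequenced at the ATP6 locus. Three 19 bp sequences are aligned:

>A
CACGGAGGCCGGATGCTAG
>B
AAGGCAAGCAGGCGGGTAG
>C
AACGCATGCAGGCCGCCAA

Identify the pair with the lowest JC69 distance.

B and C

A–B: 8/19 differ, p = 0.421, d = 0.618.
A–C: 8/19 differ, p = 0.421, d = 0.618.
B–C: 6/19 differ, p = 0.316, d = 0.410.
The smallest distance is between B and C.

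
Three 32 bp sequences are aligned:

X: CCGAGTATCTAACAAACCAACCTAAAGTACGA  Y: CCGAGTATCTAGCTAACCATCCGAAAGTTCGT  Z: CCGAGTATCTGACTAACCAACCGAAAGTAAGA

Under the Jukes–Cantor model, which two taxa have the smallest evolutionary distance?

X–Y: 6/32 differ, p = 0.188, d = 0.216.
X–Z: 4/32 differ, p = 0.125, d = 0.137.
Y–Z: 6/32 differ, p = 0.188, d = 0.216.
The smallest distance is between X and Z.

X and Z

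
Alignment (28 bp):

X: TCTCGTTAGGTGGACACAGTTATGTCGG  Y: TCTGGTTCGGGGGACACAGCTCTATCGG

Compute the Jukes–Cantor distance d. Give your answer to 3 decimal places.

0.252

The sequences differ at 6 of 28 sites (4, 8, 11, 20, 22, 24), so p = 6/28 ≈ 0.214286.
d = −(3/4) ln(1 − 4p/3) = −0.75 ln(1 − 0.285715) = −0.75 ln(0.714285)
  = −0.75 × (-0.336473) = 0.252355 substitutions/site.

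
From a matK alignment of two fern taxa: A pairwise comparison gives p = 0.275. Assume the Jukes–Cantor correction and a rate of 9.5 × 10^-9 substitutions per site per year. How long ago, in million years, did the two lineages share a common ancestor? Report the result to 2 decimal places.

18.03

d = −(3/4) ln(1 − 4p/3) = −0.75 ln(1 − 0.366667) = −0.75 ln(0.633333)
  = −0.75 × (-0.456759) = 0.342569 substitutions/site.
Under a molecular clock d = 2μt, so t = d/(2μ) = 0.342569 / (2 × 9.5 × 10^-9) = 18.03 million years.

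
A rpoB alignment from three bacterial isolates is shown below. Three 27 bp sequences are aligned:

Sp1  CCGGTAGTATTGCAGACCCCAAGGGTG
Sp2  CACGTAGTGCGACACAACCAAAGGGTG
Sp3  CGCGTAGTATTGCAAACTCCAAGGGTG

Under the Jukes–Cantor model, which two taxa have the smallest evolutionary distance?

Sp1 and Sp3

Sp1–Sp2: 9/27 differ, p = 0.333, d = 0.441.
Sp1–Sp3: 4/27 differ, p = 0.148, d = 0.165.
Sp2–Sp3: 9/27 differ, p = 0.333, d = 0.441.
The smallest distance is between Sp1 and Sp3.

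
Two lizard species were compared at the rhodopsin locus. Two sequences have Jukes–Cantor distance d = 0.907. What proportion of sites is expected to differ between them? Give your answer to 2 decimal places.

0.53

p = (3/4)(1 − e^(−4d/3)) = 0.75 × (1 − e^(-1.209333)) = 0.75 × (1 − 0.298396) = 0.526203.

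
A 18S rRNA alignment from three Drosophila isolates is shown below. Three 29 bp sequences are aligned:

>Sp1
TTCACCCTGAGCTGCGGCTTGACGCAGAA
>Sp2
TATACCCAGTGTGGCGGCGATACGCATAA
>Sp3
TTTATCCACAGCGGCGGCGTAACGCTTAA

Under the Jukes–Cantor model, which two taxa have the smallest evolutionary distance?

Sp1–Sp2: 10/29 differ, p = 0.345, d = 0.462.
Sp1–Sp3: 9/29 differ, p = 0.310, d = 0.401.
Sp2–Sp3: 8/29 differ, p = 0.276, d = 0.344.
The smallest distance is between Sp2 and Sp3.

Sp2 and Sp3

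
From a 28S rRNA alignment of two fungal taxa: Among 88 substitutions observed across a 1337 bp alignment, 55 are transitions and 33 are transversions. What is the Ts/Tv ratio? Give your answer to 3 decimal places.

R = 55/33 = 1.666666… ≈ 1.667 (to 3 d.p.).

1.667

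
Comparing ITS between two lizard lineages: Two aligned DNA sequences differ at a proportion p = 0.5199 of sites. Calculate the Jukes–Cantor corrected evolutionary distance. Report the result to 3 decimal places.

0.886

d = −(3/4) ln(1 − 4p/3) = −0.75 ln(1 − 0.6932) = −0.75 ln(0.3068)
  = −0.75 × (-1.181559) = 0.886169 substitutions/site.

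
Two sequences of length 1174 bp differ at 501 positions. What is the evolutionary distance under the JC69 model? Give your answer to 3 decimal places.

p = 501/1174 ≈ 0.426746.
d = −(3/4) ln(1 − 4p/3) = −0.75 ln(1 − 0.568995) = −0.75 ln(0.431005)
  = −0.75 × (-0.841636) = 0.631227 substitutions/site.

0.631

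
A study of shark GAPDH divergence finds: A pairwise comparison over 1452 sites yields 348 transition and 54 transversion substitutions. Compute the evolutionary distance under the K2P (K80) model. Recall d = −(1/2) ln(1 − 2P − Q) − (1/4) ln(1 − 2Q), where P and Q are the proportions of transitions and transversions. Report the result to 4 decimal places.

0.3827

P = 348/1452 ≈ 0.239669 and Q = 54/1452 ≈ 0.03719.
Under the Kimura two-parameter model, d = −½ ln(1 − 2P − Q) − ¼ ln(1 − 2Q).
1 − 2P − Q = 0.483472, giving −½ ln(0.483472) = 0.363381.
1 − 2Q = 0.92562, giving −¼ ln(0.92562) = 0.019323.
d = 0.363381 + 0.019323 = 0.382704.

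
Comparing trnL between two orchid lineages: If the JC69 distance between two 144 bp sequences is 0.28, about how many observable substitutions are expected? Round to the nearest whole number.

Invert JC69: p = (3/4)(1 − e^(−4d/3)) = 0.75 × (1 − e^(-0.373333)) = 0.75 × (1 − 0.688436) = 0.233673.
Expected differing sites = pL ≈ 0.233673 × 144 = 33.648912 ≈ 34.

34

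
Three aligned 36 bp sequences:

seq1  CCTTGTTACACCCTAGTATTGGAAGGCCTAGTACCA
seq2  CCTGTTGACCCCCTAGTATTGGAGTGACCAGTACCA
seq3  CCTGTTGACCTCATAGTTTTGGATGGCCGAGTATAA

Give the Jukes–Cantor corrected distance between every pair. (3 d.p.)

seq1–seq2: 8/36 sites differ → p ≈ 0.222222, d = −0.75 ln(1 − 0.296296) = 0.263548 ≈ 0.264.
seq1–seq3: 11/36 sites differ → p ≈ 0.305556, d = −0.75 ln(1 − 0.407408) = 0.392437 ≈ 0.392.
seq2–seq3: 9/36 sites differ → p = 0.25, d = −0.75 ln(1 − 0.333333) = 0.304098 ≈ 0.304.

d(seq1,seq2) = 0.264, d(seq1,seq3) = 0.392, d(seq2,seq3) = 0.304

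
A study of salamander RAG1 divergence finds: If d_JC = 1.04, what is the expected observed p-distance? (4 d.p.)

0.5626

p = (3/4)(1 − e^(−4d/3)) = 0.75 × (1 − e^(-1.386667)) = 0.75 × (1 − 0.249907) = 0.562570.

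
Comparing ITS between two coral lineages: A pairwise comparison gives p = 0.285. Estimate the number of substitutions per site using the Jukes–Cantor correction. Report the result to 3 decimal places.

0.359

d = −(3/4) ln(1 − 4p/3) = −0.75 ln(1 − 0.38) = −0.75 ln(0.62)
  = −0.75 × (-0.478036) = 0.358527 substitutions/site.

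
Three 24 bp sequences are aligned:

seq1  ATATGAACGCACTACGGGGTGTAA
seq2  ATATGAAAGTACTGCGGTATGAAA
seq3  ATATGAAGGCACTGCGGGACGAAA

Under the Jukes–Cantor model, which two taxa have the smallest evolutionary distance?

seq1–seq2: 6/24 differ, p = 0.250, d = 0.304.
seq1–seq3: 5/24 differ, p = 0.208, d = 0.244.
seq2–seq3: 4/24 differ, p = 0.167, d = 0.188.
The smallest distance is between seq2 and seq3.

seq2 and seq3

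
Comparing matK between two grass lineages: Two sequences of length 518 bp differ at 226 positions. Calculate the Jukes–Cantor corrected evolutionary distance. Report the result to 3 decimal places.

0.654

p = 226/518 ≈ 0.436293.
d = −(3/4) ln(1 − 4p/3) = −0.75 ln(1 − 0.581724) = −0.75 ln(0.418276)
  = −0.75 × (-0.871614) = 0.653711 substitutions/site.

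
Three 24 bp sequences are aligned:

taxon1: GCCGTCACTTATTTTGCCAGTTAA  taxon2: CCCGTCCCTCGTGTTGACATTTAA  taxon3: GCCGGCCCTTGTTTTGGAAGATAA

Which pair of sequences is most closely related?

taxon1 and taxon3

taxon1–taxon2: 7/24 differ, p = 0.292, d = 0.369.
taxon1–taxon3: 6/24 differ, p = 0.250, d = 0.304.
taxon2–taxon3: 8/24 differ, p = 0.333, d = 0.441.
The smallest distance is between taxon1 and taxon3.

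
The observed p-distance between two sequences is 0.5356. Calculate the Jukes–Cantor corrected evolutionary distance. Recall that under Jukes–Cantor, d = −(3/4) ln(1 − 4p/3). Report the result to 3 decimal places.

d = −(3/4) ln(1 − 4p/3) = −0.75 ln(1 − 0.714133) = −0.75 ln(0.285867)
  = −0.75 × (-1.252229) = 0.939172 substitutions/site.

0.939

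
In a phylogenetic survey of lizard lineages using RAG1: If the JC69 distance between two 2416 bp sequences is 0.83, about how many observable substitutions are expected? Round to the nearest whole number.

1213

Invert JC69: p = (3/4)(1 − e^(−4d/3)) = 0.75 × (1 − e^(-1.106667)) = 0.75 × (1 − 0.330659) = 0.502006.
Expected differing sites = pL ≈ 0.502006 × 2416 = 1212.846496 ≈ 1213.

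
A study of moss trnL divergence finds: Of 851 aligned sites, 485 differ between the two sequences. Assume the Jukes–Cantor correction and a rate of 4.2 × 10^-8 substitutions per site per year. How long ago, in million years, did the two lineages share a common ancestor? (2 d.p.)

p = 485/851 ≈ 0.569918.
d = −(3/4) ln(1 − 4p/3) = −0.75 ln(1 − 0.759891) = −0.75 ln(0.240109)
  = −0.75 × (-1.426662) = 1.069997 substitutions/site.
Under a molecular clock d = 2μt, so t = d/(2μ) = 1.069997 / (2 × 4.2 × 10^-8) = 12.74 million years.

12.74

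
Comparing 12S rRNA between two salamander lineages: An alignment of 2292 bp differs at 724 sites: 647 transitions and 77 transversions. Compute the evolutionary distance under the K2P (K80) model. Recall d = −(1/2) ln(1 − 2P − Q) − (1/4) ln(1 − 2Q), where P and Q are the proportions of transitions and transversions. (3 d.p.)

P = 647/2292 ≈ 0.282286 and Q = 77/2292 ≈ 0.033595.
Under the Kimura two-parameter model, d = −½ ln(1 − 2P − Q) − ¼ ln(1 − 2Q).
1 − 2P − Q = 0.401833, giving −½ ln(0.401833) = 0.455859.
1 − 2Q = 0.93281, giving −¼ ln(0.93281) = 0.017388.
d = 0.455859 + 0.017388 = 0.473247.

0.473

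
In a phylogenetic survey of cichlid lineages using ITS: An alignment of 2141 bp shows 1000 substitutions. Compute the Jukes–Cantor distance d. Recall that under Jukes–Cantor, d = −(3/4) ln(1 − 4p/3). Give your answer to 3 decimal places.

p = 1000/2141 ≈ 0.467071.
d = −(3/4) ln(1 − 4p/3) = −0.75 ln(1 − 0.622761) = −0.75 ln(0.377239)
  = −0.75 × (-0.974876) = 0.731157 substitutions/site.

0.731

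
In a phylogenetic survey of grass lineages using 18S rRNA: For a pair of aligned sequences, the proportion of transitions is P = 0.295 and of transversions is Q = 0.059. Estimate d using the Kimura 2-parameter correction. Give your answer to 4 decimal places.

Under the Kimura two-parameter model, d = −½ ln(1 − 2P − Q) − ¼ ln(1 − 2Q).
1 − 2P − Q = 0.351, giving −½ ln(0.351) = 0.523485.
1 − 2Q = 0.882, giving −¼ ln(0.882) = 0.031391.
d = 0.523485 + 0.031391 = 0.554876.

0.5549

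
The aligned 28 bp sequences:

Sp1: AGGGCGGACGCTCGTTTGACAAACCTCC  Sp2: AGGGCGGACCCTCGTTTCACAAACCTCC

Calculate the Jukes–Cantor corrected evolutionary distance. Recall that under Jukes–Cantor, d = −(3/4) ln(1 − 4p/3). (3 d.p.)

The sequences differ at 2 of 28 sites (10, 18), so p = 2/28 ≈ 0.071429.
d = −(3/4) ln(1 − 4p/3) = −0.75 ln(1 − 0.095239) = −0.75 ln(0.904761)
  = −0.75 × (-0.100084) = 0.075063 substitutions/site.

0.075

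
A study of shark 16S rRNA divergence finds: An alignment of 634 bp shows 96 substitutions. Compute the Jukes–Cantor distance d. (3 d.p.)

p = 96/634 ≈ 0.15142.
d = −(3/4) ln(1 − 4p/3) = −0.75 ln(1 − 0.201893) = −0.75 ln(0.798107)
  = −0.75 × (-0.225513) = 0.169135 substitutions/site.

0.169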